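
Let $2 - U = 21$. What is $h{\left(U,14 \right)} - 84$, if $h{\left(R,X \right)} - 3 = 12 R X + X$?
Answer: $-3259$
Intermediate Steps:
$U = -19$ ($U = 2 - 21 = -19$)
$h{\left(R,X \right)} = 3 + X + 12 R X$ ($h{\left(R,X \right)} = 3 + \left(12 R X + X\right) = 3 + \left(X + 12 R X\right) = 3 + X + 12 R X$)
$h{\left(U,14 \right)} - 84 = \left(3 + 14 + 12 \left(-19\right) 14\right) - 84 = \left(3 + 14 - 3192\right) - 84 = -3175 - 84 = -3259$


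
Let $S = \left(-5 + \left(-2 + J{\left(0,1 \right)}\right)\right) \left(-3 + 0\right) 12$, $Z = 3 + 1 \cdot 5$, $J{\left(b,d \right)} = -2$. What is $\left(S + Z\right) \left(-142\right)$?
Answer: $-47144$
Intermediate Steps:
$Z = 8$ ($Z = 3 + 5 = 8$)
$S = 324$ ($S = \left(-5 - 4\right) \left(-3 + 0\right) 12 = \left(-5 - 4\right) \left(-3\right) 12 = \left(-9\right) \left(-3\right) 12 = 27 \cdot 12 = 324$)
$\left(S + Z\right) \left(-142\right) = \left(324 + 8\right) \left(-142\right) = 332 \left(-142\right) = -47144$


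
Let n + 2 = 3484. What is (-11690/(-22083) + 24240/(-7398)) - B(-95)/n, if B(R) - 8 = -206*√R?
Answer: -43446137302/15801512733 + 103*I*√95/1741 ≈ -2.7495 + 0.57663*I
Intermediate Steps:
n = 3482 (n = -2 + 3484 = 3482)
B(R) = 8 - 206*√R
(-11690/(-22083) + 24240/(-7398)) - B(-95)/n = (-11690/(-22083) + 24240/(-7398)) - (8 - 206*I*√95)/3482 = (-11690*(-1/22083) + 24240*(-1/7398)) - (8 - 206*I*√95)/3482 = (11690/22083 - 4040/1233) - (8 - 206*I*√95)/3482 = -24933850/9076113 - (4/1741 - 103*I*√95/1741) = -24933850/9076113 + (-4/1741 + 103*I*√95/1741) = -43446137302/15801512733 + 103*I*√95/1741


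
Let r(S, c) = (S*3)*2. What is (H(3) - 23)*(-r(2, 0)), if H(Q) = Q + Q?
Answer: 204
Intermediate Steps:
H(Q) = 2*Q
r(S, c) = 6*S (r(S, c) = (3*S)*2 = 6*S)
(H(3) - 23)*(-r(2, 0)) = (2*3 - 23)*(-6*2) = (6 - 23)*(-1*12) = -17*(-12) = 204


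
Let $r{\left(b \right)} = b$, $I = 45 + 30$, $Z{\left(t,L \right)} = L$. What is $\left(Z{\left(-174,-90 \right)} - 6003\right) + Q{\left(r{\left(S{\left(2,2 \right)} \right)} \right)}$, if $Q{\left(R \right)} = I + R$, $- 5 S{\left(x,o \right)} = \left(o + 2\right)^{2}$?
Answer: $- \frac{30106}{5} \approx -6021.2$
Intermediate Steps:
$S{\left(x,o \right)} = - \frac{\left(2 + o\right)^{2}}{5}$ ($S{\left(x,o \right)} = - \frac{\left(o + 2\right)^{2}}{5} = - \frac{\left(2 + o\right)^{2}}{5}$)
$I = 75$
$Q{\left(R \right)} = 75 + R$
$\left(Z{\left(-174,-90 \right)} - 6003\right) + Q{\left(r{\left(S{\left(2,2 \right)} \right)} \right)} = \left(-90 - 6003\right) + \left(75 - \frac{\left(2 + 2\right)^{2}}{5}\right) = -6093 + \left(75 - \frac{4^{2}}{5}\right) = -6093 + \left(75 - \frac{16}{5}\right) = -6093 + \frac{359}{5} = - \frac{30106}{5}$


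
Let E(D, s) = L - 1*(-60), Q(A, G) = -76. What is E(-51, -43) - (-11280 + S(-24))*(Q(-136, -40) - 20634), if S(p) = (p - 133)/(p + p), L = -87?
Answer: -5604986113/24 ≈ -2.3354e+8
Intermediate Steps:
S(p) = (-133 + p)/(2*p) (S(p) = (-133 + p)/((2*p)) = (-133 + p)*(1/(2*p)) = (-133 + p)/(2*p))
E(D, s) = -27 (E(D, s) = -87 - 1*(-60) = -87 + 60 = -27)
E(-51, -43) - (-11280 + S(-24))*(Q(-136, -40) - 20634) = -27 - (-11280 + (½)*(-133 - 24)/(-24))*(-76 - 20634) = -27 - (-11280 + (½)*(-1/24)*(-157))*(-20710) = -27 - (-11280 + 157/48)*(-20710) = -27 - (-541283)*(-20710)/48 = -27 - 1*5604985465/24 = -27 - 5604985465/24 = -5604986113/24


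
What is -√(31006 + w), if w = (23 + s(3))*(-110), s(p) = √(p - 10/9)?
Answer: -√(256284 - 330*√17)/3 ≈ -168.30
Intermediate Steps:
s(p) = √(-10/9 + p) (s(p) = √(p - 10*⅑) = √(p - 10/9) = √(-10/9 + p))
w = -2530 - 110*√17/3 (w = (23 + √(-10 + 9*3)/3)*(-110) = (23 + √(-10 + 27)/3)*(-110) = (23 + √17/3)*(-110) = -2530 - 110*√17/3 ≈ -2681.2)
-√(31006 + w) = -√(31006 + (-2530 - 110*√17/3)) = -√(28476 - 110*√17/3)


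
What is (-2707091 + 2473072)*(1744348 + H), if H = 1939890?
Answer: -862181692522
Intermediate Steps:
(-2707091 + 2473072)*(1744348 + H) = (-2707091 + 2473072)*(1744348 + 1939890) = -234019*3684238 = -862181692522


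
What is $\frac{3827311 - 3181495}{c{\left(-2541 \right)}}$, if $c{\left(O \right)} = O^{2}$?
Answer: $\frac{215272}{2152227} \approx 0.10002$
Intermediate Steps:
$\frac{3827311 - 3181495}{c{\left(-2541 \right)}} = \frac{3827311 - 3181495}{\left(-2541\right)^{2}} = \frac{645816}{6456681} = 645816 \cdot \frac{1}{6456681} = \frac{215272}{2152227}$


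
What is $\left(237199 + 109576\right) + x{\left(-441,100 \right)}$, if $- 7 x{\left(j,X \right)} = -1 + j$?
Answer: $\frac{2427867}{7} \approx 3.4684 \cdot 10^{5}$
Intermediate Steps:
$x{\left(j,X \right)} = \frac{1}{7} - \frac{j}{7}$ ($x{\left(j,X \right)} = - \frac{-1 + j}{7} = \frac{1}{7} - \frac{j}{7}$)
$\left(237199 + 109576\right) + x{\left(-441,100 \right)} = \left(237199 + 109576\right) + \left(\frac{1}{7} - -63\right) = 346775 + \left(\frac{1}{7} + 63\right) = 346775 + \frac{442}{7} = \frac{2427867}{7}$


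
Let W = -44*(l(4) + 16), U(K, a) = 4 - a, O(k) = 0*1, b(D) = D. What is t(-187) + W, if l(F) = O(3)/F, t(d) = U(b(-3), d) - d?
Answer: -326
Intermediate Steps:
O(k) = 0
t(d) = 4 - 2*d (t(d) = (4 - d) - d = 4 - 2*d)
l(F) = 0 (l(F) = 0/F = 0)
W = -704 (W = -44*(0 + 16) = -44*16 = -704)
t(-187) + W = (4 - 2*(-187)) - 704 = (4 + 374) - 704 = 378 - 704 = -326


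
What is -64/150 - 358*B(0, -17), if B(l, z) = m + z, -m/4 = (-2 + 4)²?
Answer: 886018/75 ≈ 11814.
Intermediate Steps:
m = -16 (m = -4*(-2 + 4)² = -4*2² = -4*4 = -16)
B(l, z) = -16 + z
-64/150 - 358*B(0, -17) = -64/150 - 358*(-16 - 17) = -64*1/150 - 358*(-33) = -32/75 + 11814 = 886018/75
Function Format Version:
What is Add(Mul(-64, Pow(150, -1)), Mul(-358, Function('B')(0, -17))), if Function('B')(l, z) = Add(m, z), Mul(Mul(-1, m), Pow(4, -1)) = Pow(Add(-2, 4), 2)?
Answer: Rational(886018, 75) ≈ 11814.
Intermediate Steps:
m = -16 (m = Mul(-4, Pow(Add(-2, 4), 2)) = Mul(-4, Pow(2, 2)) = Mul(-4, 4) = -16)
Function('B')(l, z) = Add(-16, z)
Add(Mul(-64, Pow(150, -1)), Mul(-358, Function('B')(0, -17))) = Add(Mul(-64, Pow(150, -1)), Mul(-358, Add(-16, -17))) = Add(Mul(-64, Rational(1, 150)), Mul(-358, -33)) = Add(Rational(-32, 75), 11814) = Rational(886018, 75)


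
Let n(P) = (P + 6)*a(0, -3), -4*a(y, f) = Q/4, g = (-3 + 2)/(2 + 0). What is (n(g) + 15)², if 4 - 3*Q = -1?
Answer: 1918225/9216 ≈ 208.14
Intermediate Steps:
Q = 5/3 (Q = 4/3 - ⅓*(-1) = 4/3 + ⅓ = 5/3 ≈ 1.6667)
g = -½ (g = -1/2 = -1*½ = -½ ≈ -0.50000)
a(y, f) = -5/48 (a(y, f) = -5/(12*4) = -¼*5/12 = -5/48)
n(P) = -5/8 - 5*P/48 (n(P) = (P + 6)*(-5/48) = (6 + P)*(-5/48) = -5/8 - 5*P/48)
(n(g) + 15)² = ((-5/8 - 5/48*(-½)) + 15)² = ((-5/8 + 5/96) + 15)² = (-55/96 + 15)² = (1385/96)² = 1918225/9216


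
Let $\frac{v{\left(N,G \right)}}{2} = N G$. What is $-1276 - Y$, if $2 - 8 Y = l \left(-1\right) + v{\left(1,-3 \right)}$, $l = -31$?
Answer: $- \frac{10185}{8} \approx -1273.1$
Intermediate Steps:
$v{\left(N,G \right)} = 2 G N$ ($v{\left(N,G \right)} = 2 N G = 2 G N$)
$Y = - \frac{23}{8}$ ($Y = \frac{1}{4} - \frac{\left(-31\right) \left(-1\right) + 2 \left(-3\right) 1}{8} = \frac{1}{4} - \frac{31 - 6}{8} = \frac{1}{4} - \frac{25}{8} = - \frac{23}{8} \approx -2.875$)
$-1276 - Y = -1276 - - \frac{23}{8} = -1276 + \frac{23}{8} = - \frac{10185}{8}$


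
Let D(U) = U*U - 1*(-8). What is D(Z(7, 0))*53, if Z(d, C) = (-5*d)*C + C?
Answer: 424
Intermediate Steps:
Z(d, C) = C - 5*C*d (Z(d, C) = -5*C*d + C = C - 5*C*d)
D(U) = 8 + U**2 (D(U) = U**2 + 8 = 8 + U**2)
D(Z(7, 0))*53 = (8 + (0*(1 - 5*7))**2)*53 = (8 + (0*(1 - 35))**2)*53 = (8 + (0*(-34))**2)*53 = (8 + 0**2)*53 = (8 + 0)*53 = 8*53 = 424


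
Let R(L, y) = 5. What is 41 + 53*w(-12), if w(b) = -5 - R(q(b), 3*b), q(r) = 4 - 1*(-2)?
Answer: -489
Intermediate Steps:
q(r) = 6 (q(r) = 4 + 2 = 6)
w(b) = -10 (w(b) = -5 - 1*5 = -5 - 5 = -10)
41 + 53*w(-12) = 41 + 53*(-10) = 41 - 530 = -489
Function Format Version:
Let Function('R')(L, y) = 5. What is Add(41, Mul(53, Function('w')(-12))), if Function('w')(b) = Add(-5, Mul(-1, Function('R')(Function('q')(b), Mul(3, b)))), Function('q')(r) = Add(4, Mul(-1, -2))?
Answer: -489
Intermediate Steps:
Function('q')(r) = 6 (Function('q')(r) = Add(4, 2) = 6)
Function('w')(b) = -10 (Function('w')(b) = Add(-5, Mul(-1, 5)) = Add(-5, -5) = -10)
Add(41, Mul(53, Function('w')(-12))) = Add(41, Mul(53, -10)) = Add(41, -530) = -489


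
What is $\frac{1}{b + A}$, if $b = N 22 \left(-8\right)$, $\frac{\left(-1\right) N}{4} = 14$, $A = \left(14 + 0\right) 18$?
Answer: $\frac{1}{10108} \approx 9.8931 \cdot 10^{-5}$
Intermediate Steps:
$A = 252$ ($A = 14 \cdot 18 = 252$)
$N = -56$ ($N = \left(-4\right) 14 = -56$)
$b = 9856$ ($b = \left(-56\right) 22 \left(-8\right) = \left(-1232\right) \left(-8\right) = 9856$)
$\frac{1}{b + A} = \frac{1}{9856 + 252} = \frac{1}{10108}$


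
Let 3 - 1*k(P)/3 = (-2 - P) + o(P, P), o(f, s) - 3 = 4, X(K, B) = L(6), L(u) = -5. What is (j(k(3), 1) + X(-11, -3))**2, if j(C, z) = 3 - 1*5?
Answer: 49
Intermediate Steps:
X(K, B) = -5
o(f, s) = 7 (o(f, s) = 3 + 4 = 7)
k(P) = -6 + 3*P (k(P) = 9 - 3*((-2 - P) + 7) = 9 - 3*(5 - P) = 9 + (-15 + 3*P) = -6 + 3*P)
j(C, z) = -2 (j(C, z) = 3 - 5 = -2)
(j(k(3), 1) + X(-11, -3))**2 = (-2 - 5)**2 = (-7)**2 = 49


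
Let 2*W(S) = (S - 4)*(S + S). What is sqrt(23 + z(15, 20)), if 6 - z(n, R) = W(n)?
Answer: 2*I*sqrt(34) ≈ 11.662*I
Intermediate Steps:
W(S) = S*(-4 + S) (W(S) = ((S - 4)*(S + S))/2 = ((-4 + S)*(2*S))/2 = (2*S*(-4 + S))/2 = S*(-4 + S))
z(n, R) = 6 - n*(-4 + n)
sqrt(23 + z(15, 20)) = sqrt(23 + (6 - 1*15*(-4 + 15))) = sqrt(23 + (6 - 1*15*11)) = sqrt(23 + (6 - 165)) = sqrt(23 - 159) = sqrt(-136) = 2*I*sqrt(34)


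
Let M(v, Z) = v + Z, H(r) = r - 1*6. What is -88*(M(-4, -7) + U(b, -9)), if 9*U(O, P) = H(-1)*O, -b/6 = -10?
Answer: 15224/3 ≈ 5074.7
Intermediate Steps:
H(r) = -6 + r (H(r) = r - 6 = -6 + r)
M(v, Z) = Z + v
b = 60 (b = -6*(-10) = 60)
U(O, P) = -7*O/9 (U(O, P) = ((-6 - 1)*O)/9 = (-7*O)/9 = -7*O/9)
-88*(M(-4, -7) + U(b, -9)) = -88*((-7 - 4) - 7/9*60) = -88*(-11 - 140/3) = -88*(-173/3) = 15224/3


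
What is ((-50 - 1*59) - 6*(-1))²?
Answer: 10609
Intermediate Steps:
((-50 - 1*59) - 6*(-1))² = ((-50 - 59) - 1*(-6))² = (-109 + 6)² = (-103)² = 10609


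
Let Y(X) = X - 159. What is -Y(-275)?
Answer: 434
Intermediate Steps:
Y(X) = -159 + X
-Y(-275) = -(-159 - 275) = -1*(-434) = 434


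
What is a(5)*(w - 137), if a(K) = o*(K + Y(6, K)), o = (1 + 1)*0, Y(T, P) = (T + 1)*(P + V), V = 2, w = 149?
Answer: 0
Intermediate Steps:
Y(T, P) = (1 + T)*(2 + P) (Y(T, P) = (T + 1)*(P + 2) = (1 + T)*(2 + P))
o = 0 (o = 2*0 = 0)
a(K) = 0 (a(K) = 0*(K + (2 + K + 2*6 + K*6)) = 0*(K + (2 + K + 12 + 6*K)) = 0*(K + (14 + 7*K)) = 0*(14 + 8*K) = 0)
a(5)*(w - 137) = 0*(149 - 137) = 0*12 = 0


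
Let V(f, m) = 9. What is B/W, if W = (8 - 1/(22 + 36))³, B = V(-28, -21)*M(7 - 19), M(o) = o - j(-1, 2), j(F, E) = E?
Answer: -24584112/99252847 ≈ -0.24769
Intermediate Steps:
M(o) = -2 + o (M(o) = o - 1*2 = o - 2 = -2 + o)
B = -126 (B = 9*(-2 + (7 - 19)) = 9*(-2 - 12) = 9*(-14) = -126)
W = 99252847/195112 (W = (8 - 1/58)³ = (463/58)³ = 99252847/195112 ≈ 508.70)
B/W = -126/99252847/195112 = -126*195112/99252847 = -24584112/99252847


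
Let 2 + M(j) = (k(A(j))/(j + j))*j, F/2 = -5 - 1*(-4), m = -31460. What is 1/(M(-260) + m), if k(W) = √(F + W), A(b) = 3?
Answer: -2/62923 ≈ -3.1785e-5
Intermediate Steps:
F = -2 (F = 2*(-5 - 1*(-4)) = 2*(-5 + 4) = 2*(-1) = -2)
k(W) = √(-2 + W)
M(j) = -3/2 (M(j) = -2 + (√(-2 + 3)/(j + j))*j = -2 + (√1/((2*j)))*j = -2 + ((1/(2*j))*1)*j = -2 + (1/(2*j))*j = -2 + ½ = -3/2)
1/(M(-260) + m) = 1/(-3/2 - 31460) = 1/(-62923/2) = -2/62923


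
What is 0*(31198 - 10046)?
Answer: 0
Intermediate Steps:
0*(31198 - 10046) = 0*21152 = 0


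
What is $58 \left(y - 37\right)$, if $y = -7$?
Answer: $-2552$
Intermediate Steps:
$58 \left(y - 37\right) = 58 \left(-7 - 37\right) = 58 \left(-44\right) = -2552$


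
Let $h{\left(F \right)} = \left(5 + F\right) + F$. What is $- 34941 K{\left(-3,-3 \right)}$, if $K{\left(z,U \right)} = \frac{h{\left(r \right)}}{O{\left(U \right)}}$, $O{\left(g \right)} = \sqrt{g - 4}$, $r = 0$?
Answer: $\frac{174705 i \sqrt{7}}{7} \approx 66032.0 i$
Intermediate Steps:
$h{\left(F \right)} = 5 + 2 F$
$O{\left(g \right)} = \sqrt{-4 + g}$
$K{\left(z,U \right)} = \frac{5}{\sqrt{-4 + U}}$ ($K{\left(z,U \right)} = \frac{5 + 2 \cdot 0}{\sqrt{-4 + U}} = \frac{5 + 0}{\sqrt{-4 + U}} = \frac{5}{\sqrt{-4 + U}}$)
$- 34941 K{\left(-3,-3 \right)} = - 34941 \frac{5}{\sqrt{-4 - 3}} = - 34941 \frac{5}{i \sqrt{7}} = - 34941 \cdot 5 \left(- \frac{i \sqrt{7}}{7}\right) = - 34941 \left(- \frac{5 i \sqrt{7}}{7}\right) = \frac{174705 i \sqrt{7}}{7}$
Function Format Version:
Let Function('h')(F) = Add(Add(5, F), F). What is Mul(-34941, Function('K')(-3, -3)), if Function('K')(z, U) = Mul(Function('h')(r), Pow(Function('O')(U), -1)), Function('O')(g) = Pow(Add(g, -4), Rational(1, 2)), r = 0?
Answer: Mul(Rational(174705, 7), I, Pow(7, Rational(1, 2))) ≈ Mul(66032., I)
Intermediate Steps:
Function('h')(F) = Add(5, Mul(2, F))
Function('O')(g) = Pow(Add(-4, g), Rational(1, 2))
Function('K')(z, U) = Mul(5, Pow(Add(-4, U), Rational(-1, 2))) (Function('K')(z, U) = Mul(Add(5, Mul(2, 0)), Pow(Pow(Add(-4, U), Rational(1, 2)), -1)) = Mul(Add(5, 0), Pow(Add(-4, U), Rational(-1, 2))) = Mul(5, Pow(Add(-4, U), Rational(-1, 2))))
Mul(-34941, Function('K')(-3, -3)) = Mul(-34941, Mul(5, Pow(Add(-4, -3), Rational(-1, 2)))) = Mul(-34941, Mul(5, Pow(-7, Rational(-1, 2)))) = Mul(-34941, Mul(5, Mul(Rational(-1, 7), I, Pow(7, Rational(1, 2))))) = Mul(-34941, Mul(Rational(-5, 7), I, Pow(7, Rational(1, 2)))) = Mul(Rational(174705, 7), I, Pow(7, Rational(1, 2)))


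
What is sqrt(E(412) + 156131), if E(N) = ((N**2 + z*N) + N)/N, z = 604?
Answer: 2*sqrt(39287) ≈ 396.42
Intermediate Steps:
E(N) = (N**2 + 605*N)/N (E(N) = ((N**2 + 604*N) + N)/N = (N**2 + 605*N)/N)
sqrt(E(412) + 156131) = sqrt((605 + 412) + 156131) = sqrt(1017 + 156131) = sqrt(157148) = 2*sqrt(39287)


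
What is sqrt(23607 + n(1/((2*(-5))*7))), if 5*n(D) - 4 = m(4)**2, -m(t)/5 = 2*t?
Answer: sqrt(598195)/5 ≈ 154.69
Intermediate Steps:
m(t) = -10*t
n(D) = 1604/5 (n(D) = 4/5 + (-10*4)**2/5 = 4/5 + (1/5)*(-40)**2 = 4/5 + (1/5)*1600 = 4/5 + 320 = 1604/5)
sqrt(23607 + n(1/((2*(-5))*7))) = sqrt(23607 + 1604/5) = sqrt(119639/5) = sqrt(598195)/5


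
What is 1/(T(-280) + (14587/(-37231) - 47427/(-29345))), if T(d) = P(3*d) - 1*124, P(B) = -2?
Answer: -1092543695/136322806448 ≈ -0.0080144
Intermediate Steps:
T(d) = -126 (T(d) = -2 - 1*124 = -2 - 124 = -126)
1/(T(-280) + (14587/(-37231) - 47427/(-29345))) = 1/(-126 + (14587/(-37231) - 47427/(-29345))) = 1/(-126 + (14587*(-1/37231) - 47427*(-1/29345))) = 1/(-126 + (-14587/37231 + 47427/29345)) = 1/(-126 + 1337699122/1092543695) = 1/(-136322806448/1092543695) = -1092543695/136322806448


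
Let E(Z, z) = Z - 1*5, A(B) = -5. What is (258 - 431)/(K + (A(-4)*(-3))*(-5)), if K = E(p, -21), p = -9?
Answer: 173/89 ≈ 1.9438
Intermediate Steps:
E(Z, z) = -5 + Z (E(Z, z) = Z - 5 = -5 + Z)
K = -14 (K = -5 - 9 = -14)
(258 - 431)/(K + (A(-4)*(-3))*(-5)) = (258 - 431)/(-14 - 5*(-3)*(-5)) = -173/(-14 + 15*(-5)) = -173/(-14 - 75) = -173/(-89) = -173*(-1/89) = 173/89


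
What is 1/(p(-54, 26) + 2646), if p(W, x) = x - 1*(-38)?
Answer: 1/2710 ≈ 0.00036900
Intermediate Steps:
p(W, x) = 38 + x (p(W, x) = x + 38 = 38 + x)
1/(p(-54, 26) + 2646) = 1/((38 + 26) + 2646) = 1/(64 + 2646) = 1/2710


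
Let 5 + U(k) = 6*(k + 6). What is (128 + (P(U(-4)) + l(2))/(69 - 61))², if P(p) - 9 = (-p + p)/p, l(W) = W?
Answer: 1071225/64 ≈ 16738.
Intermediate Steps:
U(k) = 31 + 6*k (U(k) = -5 + 6*(k + 6) = -5 + 6*(6 + k) = -5 + (36 + 6*k) = 31 + 6*k)
P(p) = 9 (P(p) = 9 + (-p + p)/p = 9 + 0/p = 9 + 0 = 9)
(128 + (P(U(-4)) + l(2))/(69 - 61))² = (128 + (9 + 2)/(69 - 61))² = (128 + 11/8)² = (1035/8)² = 1071225/64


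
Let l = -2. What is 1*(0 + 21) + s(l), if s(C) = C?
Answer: 19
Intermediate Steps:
1*(0 + 21) + s(l) = 1*(0 + 21) - 2 = 1*21 - 2 = 21 - 2 = 19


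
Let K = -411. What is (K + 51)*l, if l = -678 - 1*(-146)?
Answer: 191520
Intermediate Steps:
l = -532 (l = -678 + 146 = -532)
(K + 51)*l = (-411 + 51)*(-532) = -360*(-532) = 191520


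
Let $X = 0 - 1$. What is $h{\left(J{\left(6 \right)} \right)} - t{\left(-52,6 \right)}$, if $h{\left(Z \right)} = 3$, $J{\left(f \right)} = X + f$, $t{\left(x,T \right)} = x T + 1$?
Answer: $314$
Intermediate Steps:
$X = -1$ ($X = 0 - 1 = -1$)
$t{\left(x,T \right)} = 1 + T x$ ($t{\left(x,T \right)} = T x + 1 = 1 + T x$)
$J{\left(f \right)} = -1 + f$
$h{\left(J{\left(6 \right)} \right)} - t{\left(-52,6 \right)} = 3 - \left(1 + 6 \left(-52\right)\right) = 3 - \left(1 - 312\right) = 3 - -311 = 3 + 311 = 314$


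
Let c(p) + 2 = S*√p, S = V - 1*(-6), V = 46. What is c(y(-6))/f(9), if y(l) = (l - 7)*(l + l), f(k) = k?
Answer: -2/9 + 104*√39/9 ≈ 71.942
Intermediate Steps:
y(l) = 2*l*(-7 + l) (y(l) = (-7 + l)*(2*l) = 2*l*(-7 + l))
S = 52 (S = 46 - 1*(-6) = 46 + 6 = 52)
c(p) = -2 + 52*√p
c(y(-6))/f(9) = (-2 + 52*√(2*(-6)*(-7 - 6)))/9 = (-2 + 52*√(2*(-6)*(-13)))*(⅑) = (-2 + 52*√156)*(⅑) = (-2 + 52*(2*√39))*(⅑) = (-2 + 104*√39)*(⅑) = -2/9 + 104*√39/9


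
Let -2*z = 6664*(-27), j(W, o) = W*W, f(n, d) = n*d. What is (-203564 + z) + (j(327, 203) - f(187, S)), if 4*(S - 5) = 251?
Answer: -77361/4 ≈ -19340.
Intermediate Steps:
S = 271/4 (S = 5 + (¼)*251 = 5 + 251/4 = 271/4 ≈ 67.750)
f(n, d) = d*n
j(W, o) = W²
z = 89964 (z = -3332*(-27) = -½*(-179928) = 89964)
(-203564 + z) + (j(327, 203) - f(187, S)) = (-203564 + 89964) + (327² - 271*187/4) = -113600 + (106929 - 1*50677/4) = -113600 + (106929 - 50677/4) = -113600 + 377039/4 = -77361/4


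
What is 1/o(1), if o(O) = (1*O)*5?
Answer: ⅕ ≈ 0.20000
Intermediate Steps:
o(O) = 5*O (o(O) = O*5 = 5*O)
1/o(1) = 1/(5*1) = 1/5 = ⅕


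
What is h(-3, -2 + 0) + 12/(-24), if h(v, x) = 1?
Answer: ½ ≈ 0.50000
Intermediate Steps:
h(-3, -2 + 0) + 12/(-24) = 1 + 12/(-24) = 1 - 1/24*12 = 1 - ½ = ½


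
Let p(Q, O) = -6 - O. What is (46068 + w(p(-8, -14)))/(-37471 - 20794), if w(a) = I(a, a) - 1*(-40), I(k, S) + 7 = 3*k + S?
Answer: -46133/58265 ≈ -0.79178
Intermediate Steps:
I(k, S) = -7 + S + 3*k (I(k, S) = -7 + (3*k + S) = -7 + (S + 3*k) = -7 + S + 3*k)
w(a) = 33 + 4*a (w(a) = (-7 + a + 3*a) - 1*(-40) = (-7 + 4*a) + 40 = 33 + 4*a)
(46068 + w(p(-8, -14)))/(-37471 - 20794) = (46068 + (33 + 4*(-6 - 1*(-14))))/(-37471 - 20794) = (46068 + (33 + 4*(-6 + 14)))/(-58265) = (46068 + (33 + 4*8))*(-1/58265) = (46068 + (33 + 32))*(-1/58265) = (46068 + 65)*(-1/58265) = 46133*(-1/58265) = -46133/58265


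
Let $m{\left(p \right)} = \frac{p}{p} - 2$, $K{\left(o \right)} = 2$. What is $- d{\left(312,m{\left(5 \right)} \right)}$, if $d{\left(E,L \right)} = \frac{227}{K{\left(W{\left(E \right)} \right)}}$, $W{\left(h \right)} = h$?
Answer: $- \frac{227}{2} \approx -113.5$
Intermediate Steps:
$m{\left(p \right)} = -1$ ($m{\left(p \right)} = 1 - 2 = -1$)
$d{\left(E,L \right)} = \frac{227}{2}$
$- d{\left(312,m{\left(5 \right)} \right)} = \left(-1\right) \frac{227}{2} = - \frac{227}{2}$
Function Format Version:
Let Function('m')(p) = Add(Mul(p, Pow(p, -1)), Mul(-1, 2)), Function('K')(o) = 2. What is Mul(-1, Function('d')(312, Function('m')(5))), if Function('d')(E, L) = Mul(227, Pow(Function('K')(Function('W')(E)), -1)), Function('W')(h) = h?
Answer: Rational(-227, 2) ≈ -113.50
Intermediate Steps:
Function('m')(p) = -1 (Function('m')(p) = Add(1, -2) = -1)
Function('d')(E, L) = Rational(227, 2) (Function('d')(E, L) = Mul(227, Pow(2, -1)) = Mul(227, Rational(1, 2)) = Rational(227, 2))
Mul(-1, Function('d')(312, Function('m')(5))) = Mul(-1, Rational(227, 2)) = Rational(-227, 2)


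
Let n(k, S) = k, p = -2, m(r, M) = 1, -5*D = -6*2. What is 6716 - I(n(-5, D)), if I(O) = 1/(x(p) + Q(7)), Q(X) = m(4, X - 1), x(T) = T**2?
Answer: 33579/5 ≈ 6715.8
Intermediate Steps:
D = 12/5 (D = -(-6)*2/5 = -1/5*(-12) = 12/5 ≈ 2.4000)
Q(X) = 1
I(O) = 1/5 (I(O) = 1/((-2)**2 + 1) = 1/(4 + 1) = 1/5)
6716 - I(n(-5, D)) = 6716 - 1*1/5 = 6716 - 1/5 = 33579/5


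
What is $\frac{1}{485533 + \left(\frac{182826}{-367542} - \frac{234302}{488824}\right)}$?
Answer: $\frac{712949804}{346159960814253} \approx 2.0596 \cdot 10^{-6}$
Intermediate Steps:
$\frac{1}{485533 + \left(\frac{182826}{-367542} - \frac{234302}{488824}\right)} = \frac{1}{485533 + \left(182826 \left(- \frac{1}{367542}\right) - \frac{117151}{244412}\right)} = \frac{1}{485533 - \frac{696371279}{712949804}} = \frac{1}{\frac{346159960814253}{712949804}} = \frac{712949804}{346159960814253}$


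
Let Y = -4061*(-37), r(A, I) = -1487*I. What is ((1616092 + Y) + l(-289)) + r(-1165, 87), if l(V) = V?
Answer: 1636691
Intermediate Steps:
Y = 150257
((1616092 + Y) + l(-289)) + r(-1165, 87) = ((1616092 + 150257) - 289) - 1487*87 = (1766349 - 289) - 129369 = 1766060 - 129369 = 1636691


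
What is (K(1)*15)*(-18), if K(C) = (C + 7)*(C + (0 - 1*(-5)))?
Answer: -12960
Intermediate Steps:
K(C) = (5 + C)*(7 + C) (K(C) = (7 + C)*(C + (0 + 5)) = (7 + C)*(C + 5) = (7 + C)*(5 + C) = (5 + C)*(7 + C))
(K(1)*15)*(-18) = ((35 + 1² + 12*1)*15)*(-18) = ((35 + 1 + 12)*15)*(-18) = (48*15)*(-18) = 720*(-18) = -12960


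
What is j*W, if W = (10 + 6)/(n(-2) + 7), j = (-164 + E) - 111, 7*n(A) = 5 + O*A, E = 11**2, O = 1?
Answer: -4312/13 ≈ -331.69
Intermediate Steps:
E = 121
n(A) = 5/7 + A/7 (n(A) = (5 + 1*A)/7 = (5 + A)/7 = 5/7 + A/7)
j = -154 (j = (-164 + 121) - 111 = -43 - 111 = -154)
W = 28/13 (W = (10 + 6)/((5/7 + (1/7)*(-2)) + 7) = 16/((5/7 - 2/7) + 7) = 16/(3/7 + 7) = 16/(52/7) = 16*(7/52) = 28/13 ≈ 2.1538)
j*W = -154*28/13 = -4312/13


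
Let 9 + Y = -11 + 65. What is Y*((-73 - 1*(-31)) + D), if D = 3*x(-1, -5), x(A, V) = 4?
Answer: -1350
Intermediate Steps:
Y = 45 (Y = -9 + (-11 + 65) = -9 + 54 = 45)
D = 12 (D = 3*4 = 12)
Y*((-73 - 1*(-31)) + D) = 45*((-73 - 1*(-31)) + 12) = 45*((-73 + 31) + 12) = 45*(-42 + 12) = 45*(-30) = -1350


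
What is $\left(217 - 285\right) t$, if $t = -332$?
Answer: $22576$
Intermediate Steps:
$\left(217 - 285\right) t = \left(217 - 285\right) \left(-332\right) = \left(-68\right) \left(-332\right) = 22576$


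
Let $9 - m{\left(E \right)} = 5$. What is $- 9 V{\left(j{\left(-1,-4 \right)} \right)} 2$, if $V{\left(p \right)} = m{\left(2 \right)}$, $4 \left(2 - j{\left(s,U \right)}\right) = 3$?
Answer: $-72$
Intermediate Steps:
$m{\left(E \right)} = 4$ ($m{\left(E \right)} = 9 - 5 = 4$)
$j{\left(s,U \right)} = \frac{5}{4}$ ($j{\left(s,U \right)} = 2 - \frac{3}{4} = \frac{5}{4}$)
$V{\left(p \right)} = 4$
$- 9 V{\left(j{\left(-1,-4 \right)} \right)} 2 = \left(-9\right) 4 \cdot 2 = \left(-36\right) 2 = -72$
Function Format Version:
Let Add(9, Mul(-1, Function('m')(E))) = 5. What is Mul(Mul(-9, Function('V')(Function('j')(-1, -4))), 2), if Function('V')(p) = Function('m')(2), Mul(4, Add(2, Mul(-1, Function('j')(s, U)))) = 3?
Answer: -72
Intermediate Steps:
Function('m')(E) = 4 (Function('m')(E) = Add(9, Mul(-1, 5)) = Add(9, -5) = 4)
Function('j')(s, U) = Rational(5, 4) (Function('j')(s, U) = Add(2, Mul(Rational(-1, 4), 3)) = Add(2, Rational(-3, 4)) = Rational(5, 4))
Function('V')(p) = 4
Mul(Mul(-9, Function('V')(Function('j')(-1, -4))), 2) = Mul(Mul(-9, 4), 2) = Mul(-36, 2) = -72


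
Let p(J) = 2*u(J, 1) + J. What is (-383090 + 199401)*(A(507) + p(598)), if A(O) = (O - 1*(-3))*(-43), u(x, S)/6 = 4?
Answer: 3909636676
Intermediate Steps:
u(x, S) = 24 (u(x, S) = 6*4 = 24)
p(J) = 48 + J (p(J) = 2*24 + J = 48 + J)
A(O) = -129 - 43*O (A(O) = (O + 3)*(-43) = (3 + O)*(-43) = -129 - 43*O)
(-383090 + 199401)*(A(507) + p(598)) = (-383090 + 199401)*((-129 - 43*507) + (48 + 598)) = -183689*((-129 - 21801) + 646) = -183689*(-21930 + 646) = -183689*(-21284) = 3909636676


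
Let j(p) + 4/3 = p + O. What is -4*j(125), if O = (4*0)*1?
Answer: -1484/3 ≈ -494.67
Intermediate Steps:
O = 0 (O = 0*1 = 0)
j(p) = -4/3 + p (j(p) = -4/3 + (p + 0) = -4/3 + p)
-4*j(125) = -4*(-4/3 + 125) = -4*371/3 = -1484/3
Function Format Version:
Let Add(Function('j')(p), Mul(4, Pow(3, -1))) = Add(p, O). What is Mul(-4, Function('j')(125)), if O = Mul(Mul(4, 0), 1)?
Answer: Rational(-1484, 3) ≈ -494.67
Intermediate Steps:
O = 0 (O = Mul(0, 1) = 0)
Function('j')(p) = Add(Rational(-4, 3), p) (Function('j')(p) = Add(Rational(-4, 3), Add(p, 0)) = Add(Rational(-4, 3), p))
Mul(-4, Function('j')(125)) = Mul(-4, Add(Rational(-4, 3), 125)) = Mul(-4, Rational(371, 3)) = Rational(-1484, 3)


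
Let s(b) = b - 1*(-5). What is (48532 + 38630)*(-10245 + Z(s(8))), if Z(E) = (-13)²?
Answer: -878244312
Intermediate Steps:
s(b) = 5 + b (s(b) = b + 5 = 5 + b)
Z(E) = 169
(48532 + 38630)*(-10245 + Z(s(8))) = (48532 + 38630)*(-10245 + 169) = 87162*(-10076) = -878244312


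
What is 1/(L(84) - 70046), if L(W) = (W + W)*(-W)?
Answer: -1/84158 ≈ -1.1882e-5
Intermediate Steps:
L(W) = -2*W**2 (L(W) = (2*W)*(-W) = -2*W**2)
1/(L(84) - 70046) = 1/(-2*84**2 - 70046) = 1/(-2*7056 - 70046) = 1/(-14112 - 70046) = 1/(-84158) = -1/84158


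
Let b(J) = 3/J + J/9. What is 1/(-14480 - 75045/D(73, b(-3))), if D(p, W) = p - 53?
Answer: -4/72929 ≈ -5.4848e-5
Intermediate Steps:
b(J) = 3/J + J/9 (b(J) = 3/J + J*(1/9) = 3/J + J/9)
D(p, W) = -53 + p
1/(-14480 - 75045/D(73, b(-3))) = 1/(-14480 - 75045/(-53 + 73)) = 1/(-14480 - 75045/20) = 1/(-14480 - 75045*1/20) = 1/(-14480 - 15009/4) = 1/(-72929/4) = -4/72929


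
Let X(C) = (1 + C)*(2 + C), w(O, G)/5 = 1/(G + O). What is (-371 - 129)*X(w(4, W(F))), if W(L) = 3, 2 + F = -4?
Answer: -114000/49 ≈ -2326.5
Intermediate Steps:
F = -6 (F = -2 - 4 = -6)
w(O, G) = 5/(G + O)
(-371 - 129)*X(w(4, W(F))) = (-371 - 129)*(2 + (5/(3 + 4))² + 3*(5/(3 + 4))) = -500*(2 + (5/7)² + 3*(5/7)) = -500*(2 + 25/49 + 15/7) = -500*228/49 = -114000/49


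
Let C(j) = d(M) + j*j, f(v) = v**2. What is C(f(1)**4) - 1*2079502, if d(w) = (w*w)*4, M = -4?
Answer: -2079437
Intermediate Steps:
d(w) = 4*w**2 (d(w) = w**2*4 = 4*w**2)
C(j) = 64 + j**2 (C(j) = 4*(-4)**2 + j*j = 4*16 + j**2 = 64 + j**2)
C(f(1)**4) - 1*2079502 = (64 + ((1**2)**4)**2) - 1*2079502 = (64 + (1**4)**2) - 2079502 = (64 + 1**2) - 2079502 = (64 + 1) - 2079502 = 65 - 2079502 = -2079437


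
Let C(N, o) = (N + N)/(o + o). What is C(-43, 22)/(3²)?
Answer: -43/198 ≈ -0.21717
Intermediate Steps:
C(N, o) = N/o (C(N, o) = (2*N)/((2*o)) = (2*N)*(1/(2*o)) = N/o)
C(-43, 22)/(3²) = (-43/22)/(3²) = -43*1/22/9 = -43/22*⅑ = -43/198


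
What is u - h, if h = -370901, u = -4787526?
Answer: -4416625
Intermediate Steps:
u - h = -4787526 - 1*(-370901) = -4787526 + 370901 = -4416625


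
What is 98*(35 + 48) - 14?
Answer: 8120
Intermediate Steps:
98*(35 + 48) - 14 = 98*83 - 14 = 8134 - 14 = 8120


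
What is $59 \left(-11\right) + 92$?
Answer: $-557$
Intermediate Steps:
$59 \left(-11\right) + 92 = -649 + 92 = -557$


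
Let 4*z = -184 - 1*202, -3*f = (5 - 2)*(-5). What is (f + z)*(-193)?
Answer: 35319/2 ≈ 17660.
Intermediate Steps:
f = 5 (f = -(5 - 2)*(-5)/3 = -(-5) = -⅓*(-15) = 5)
z = -193/2 (z = (-184 - 1*202)/4 = (-184 - 202)/4 = (¼)*(-386) = -193/2 ≈ -96.500)
(f + z)*(-193) = (5 - 193/2)*(-193) = -183/2*(-193) = 35319/2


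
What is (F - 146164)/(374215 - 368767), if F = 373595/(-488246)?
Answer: -71364361939/2659964208 ≈ -26.829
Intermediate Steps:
F = -373595/488246 (F = 373595*(-1/488246) = -373595/488246 ≈ -0.76518)
(F - 146164)/(374215 - 368767) = (-373595/488246 - 146164)/(374215 - 368767) = -71364361939/488246/5448 = -71364361939/488246*1/5448 = -71364361939/2659964208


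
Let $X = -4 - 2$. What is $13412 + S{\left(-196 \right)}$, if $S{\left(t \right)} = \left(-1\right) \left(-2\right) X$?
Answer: $13400$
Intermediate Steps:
$X = -6$ ($X = -4 - 2 = -6$)
$S{\left(t \right)} = -12$ ($S{\left(t \right)} = \left(-1\right) \left(-2\right) \left(-6\right) = 2 \left(-6\right) = -12$)
$13412 + S{\left(-196 \right)} = 13412 - 12 = 13400$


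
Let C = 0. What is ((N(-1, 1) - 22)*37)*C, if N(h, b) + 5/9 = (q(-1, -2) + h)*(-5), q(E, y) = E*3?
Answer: 0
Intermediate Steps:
q(E, y) = 3*E
N(h, b) = 130/9 - 5*h (N(h, b) = -5/9 + (3*(-1) + h)*(-5) = -5/9 + (-3 + h)*(-5) = -5/9 + (15 - 5*h) = 130/9 - 5*h)
((N(-1, 1) - 22)*37)*C = (((130/9 - 5*(-1)) - 22)*37)*0 = (((130/9 + 5) - 22)*37)*0 = ((175/9 - 22)*37)*0 = -23/9*37*0 = -851/9*0 = 0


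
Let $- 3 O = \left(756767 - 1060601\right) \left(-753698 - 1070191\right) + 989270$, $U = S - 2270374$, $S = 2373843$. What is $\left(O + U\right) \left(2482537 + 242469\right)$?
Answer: $- \frac{1510089786273540734}{3} \approx -5.0336 \cdot 10^{17}$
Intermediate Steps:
$U = 103469$ ($U = 2373843 - 2270374 = 103469$)
$O = - \frac{554160479696}{3}$ ($O = - \frac{\left(756767 - 1060601\right) \left(-753698 - 1070191\right) + 989270}{3} = - \frac{\left(-303834\right) \left(-1823889\right) + 989270}{3} = - \frac{554159490426 + 989270}{3} = \left(- \frac{1}{3}\right) 554160479696 = - \frac{554160479696}{3} \approx -1.8472 \cdot 10^{11}$)
$\left(O + U\right) \left(2482537 + 242469\right) = \left(- \frac{554160479696}{3} + 103469\right) \left(2482537 + 242469\right) = \left(- \frac{554160169289}{3}\right) 2725006 = - \frac{1510089786273540734}{3}$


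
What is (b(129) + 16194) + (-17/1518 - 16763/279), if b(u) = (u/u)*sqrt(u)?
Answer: 2277688097/141174 + sqrt(129) ≈ 16145.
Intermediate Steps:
b(u) = sqrt(u) (b(u) = 1*sqrt(u) = sqrt(u))
(b(129) + 16194) + (-17/1518 - 16763/279) = (sqrt(129) + 16194) + (-17/1518 - 16763/279) = (16194 + sqrt(129)) + (-17*1/1518 - 16763*1/279) = (16194 + sqrt(129)) + (-17/1518 - 16763/279) = (16194 + sqrt(129)) - 8483659/141174 = 2277688097/141174 + sqrt(129)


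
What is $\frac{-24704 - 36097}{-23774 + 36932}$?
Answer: $- \frac{20267}{4386} \approx -4.6208$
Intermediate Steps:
$\frac{-24704 - 36097}{-23774 + 36932} = - \frac{60801}{13158} = \left(-60801\right) \frac{1}{13158} = - \frac{20267}{4386}$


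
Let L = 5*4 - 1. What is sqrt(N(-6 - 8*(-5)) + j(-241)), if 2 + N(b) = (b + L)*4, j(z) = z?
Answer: I*sqrt(31) ≈ 5.5678*I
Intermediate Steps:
L = 19 (L = 20 - 1 = 19)
N(b) = 74 + 4*b (N(b) = -2 + (b + 19)*4 = -2 + (19 + b)*4 = -2 + (76 + 4*b) = 74 + 4*b)
sqrt(N(-6 - 8*(-5)) + j(-241)) = sqrt((74 + 4*(-6 - 8*(-5))) - 241) = sqrt((74 + 4*(-6 + 40)) - 241) = sqrt((74 + 4*34) - 241) = sqrt((74 + 136) - 241) = sqrt(210 - 241) = sqrt(-31) = I*sqrt(31)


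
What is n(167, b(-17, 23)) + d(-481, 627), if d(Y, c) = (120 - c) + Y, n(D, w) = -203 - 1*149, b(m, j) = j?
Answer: -1340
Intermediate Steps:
n(D, w) = -352 (n(D, w) = -203 - 149 = -352)
d(Y, c) = 120 + Y - c
n(167, b(-17, 23)) + d(-481, 627) = -352 + (120 - 481 - 1*627) = -352 + (120 - 481 - 627) = -352 - 988 = -1340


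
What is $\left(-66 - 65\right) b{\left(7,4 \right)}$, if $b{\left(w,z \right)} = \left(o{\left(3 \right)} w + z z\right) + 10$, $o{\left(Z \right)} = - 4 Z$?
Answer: $7598$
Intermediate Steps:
$b{\left(w,z \right)} = 10 + z^{2} - 12 w$ ($b{\left(w,z \right)} = \left(\left(-4\right) 3 w + z z\right) + 10 = \left(- 12 w + z^{2}\right) + 10 = \left(z^{2} - 12 w\right) + 10 = 10 + z^{2} - 12 w$)
$\left(-66 - 65\right) b{\left(7,4 \right)} = \left(-66 - 65\right) \left(10 + 4^{2} - 84\right) = - 131 \left(10 + 16 - 84\right) = \left(-131\right) \left(-58\right) = 7598$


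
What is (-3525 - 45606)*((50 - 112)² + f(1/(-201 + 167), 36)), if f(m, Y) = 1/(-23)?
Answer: -4343720841/23 ≈ -1.8886e+8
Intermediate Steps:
f(m, Y) = -1/23
(-3525 - 45606)*((50 - 112)² + f(1/(-201 + 167), 36)) = (-3525 - 45606)*((50 - 112)² - 1/23) = -49131*((-62)² - 1/23) = -49131*(3844 - 1/23) = -49131*88411/23 = -4343720841/23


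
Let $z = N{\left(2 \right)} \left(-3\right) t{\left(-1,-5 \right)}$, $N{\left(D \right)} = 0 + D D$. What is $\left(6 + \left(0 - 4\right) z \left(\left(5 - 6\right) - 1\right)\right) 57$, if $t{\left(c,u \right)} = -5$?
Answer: $27702$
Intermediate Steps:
$N{\left(D \right)} = D^{2}$ ($N{\left(D \right)} = 0 + D^{2} = D^{2}$)
$z = 60$ ($z = 2^{2} \left(-3\right) \left(-5\right) = 4 \left(-3\right) \left(-5\right) = \left(-12\right) \left(-5\right) = 60$)
$\left(6 + \left(0 - 4\right) z \left(\left(5 - 6\right) - 1\right)\right) 57 = \left(6 + \left(0 - 4\right) 60 \left(\left(5 - 6\right) - 1\right)\right) 57 = \left(6 + \left(-4\right) 60 \left(\left(5 - 6\right) - 1\right)\right) 57 = \left(6 - 240 \left(-1 - 1\right)\right) 57 = \left(6 - -480\right) 57 = \left(6 + 480\right) 57 = 486 \cdot 57 = 27702$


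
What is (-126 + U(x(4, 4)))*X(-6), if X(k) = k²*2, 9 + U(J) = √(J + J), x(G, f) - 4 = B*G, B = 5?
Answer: -9720 + 288*√3 ≈ -9221.2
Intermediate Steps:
x(G, f) = 4 + 5*G
U(J) = -9 + √2*√J (U(J) = -9 + √(J + J) = -9 + √(2*J) = -9 + √2*√J)
X(k) = 2*k²
(-126 + U(x(4, 4)))*X(-6) = (-126 + (-9 + √2*√(4 + 5*4)))*(2*(-6)²) = (-126 + (-9 + √2*√(4 + 20)))*(2*36) = (-126 + (-9 + √2*√24))*72 = (-126 + (-9 + √2*(2*√6)))*72 = (-126 + (-9 + 4*√3))*72 = (-135 + 4*√3)*72 = -9720 + 288*√3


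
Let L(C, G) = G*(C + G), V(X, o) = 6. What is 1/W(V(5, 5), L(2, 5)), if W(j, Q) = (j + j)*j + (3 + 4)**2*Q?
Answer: 1/1787 ≈ 0.00055960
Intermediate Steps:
W(j, Q) = 2*j**2 + 49*Q (W(j, Q) = (2*j)*j + 7**2*Q = 2*j**2 + 49*Q)
1/W(V(5, 5), L(2, 5)) = 1/(2*6**2 + 49*(5*(2 + 5))) = 1/(2*36 + 49*(5*7)) = 1/(72 + 49*35) = 1/(72 + 1715) = 1/1787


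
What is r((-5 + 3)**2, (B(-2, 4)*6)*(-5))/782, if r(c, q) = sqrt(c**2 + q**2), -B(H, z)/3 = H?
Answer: 2*sqrt(2026)/391 ≈ 0.23024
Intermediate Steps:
B(H, z) = -3*H
r((-5 + 3)**2, (B(-2, 4)*6)*(-5))/782 = sqrt(((-5 + 3)**2)**2 + ((-3*(-2)*6)*(-5))**2)/782 = sqrt(((-2)**2)**2 + ((6*6)*(-5))**2)*(1/782) = sqrt(4**2 + (36*(-5))**2)*(1/782) = sqrt(16 + (-180)**2)*(1/782) = sqrt(16 + 32400)*(1/782) = sqrt(32416)*(1/782) = (4*sqrt(2026))*(1/782) = 2*sqrt(2026)/391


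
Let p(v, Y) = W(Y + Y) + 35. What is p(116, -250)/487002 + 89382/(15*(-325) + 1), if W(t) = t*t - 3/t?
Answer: -3525878512063/197803979000 ≈ -17.825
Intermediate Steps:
W(t) = t² - 3/t
p(v, Y) = 35 + (-3 + 8*Y³)/(2*Y) (p(v, Y) = (-3 + (Y + Y)³)/(Y + Y) + 35 = (-3 + (2*Y)³)/((2*Y)) + 35 = (1/(2*Y))*(-3 + 8*Y³) + 35 = (-3 + 8*Y³)/(2*Y) + 35 = 35 + (-3 + 8*Y³)/(2*Y))
p(116, -250)/487002 + 89382/(15*(-325) + 1) = (35 + 4*(-250)² - 3/2/(-250))/487002 + 89382/(15*(-325) + 1) = (35 + 4*62500 - 3/2*(-1/250))*(1/487002) + 89382/(-4875 + 1) = (35 + 250000 + 3/500)*(1/487002) + 89382/(-4874) = (125017503/500)*(1/487002) + 89382*(-1/4874) = 41672501/81167000 - 44691/2437 = -3525878512063/197803979000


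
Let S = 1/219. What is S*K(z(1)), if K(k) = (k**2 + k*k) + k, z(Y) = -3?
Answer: 5/73 ≈ 0.068493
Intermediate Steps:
S = 1/219 ≈ 0.0045662
K(k) = k + 2*k**2 (K(k) = (k**2 + k**2) + k = 2*k**2 + k = k + 2*k**2)
S*K(z(1)) = (-3*(1 + 2*(-3)))/219 = (-3*(1 - 6))/219 = (-3*(-5))/219 = (1/219)*15 = 5/73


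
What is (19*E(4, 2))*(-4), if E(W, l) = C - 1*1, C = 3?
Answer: -152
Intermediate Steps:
E(W, l) = 2 (E(W, l) = 3 - 1*1 = 3 - 1 = 2)
(19*E(4, 2))*(-4) = (19*2)*(-4) = 38*(-4) = -152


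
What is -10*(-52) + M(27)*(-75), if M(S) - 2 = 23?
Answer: -1355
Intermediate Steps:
M(S) = 25 (M(S) = 2 + 23 = 25)
-10*(-52) + M(27)*(-75) = -10*(-52) + 25*(-75) = 520 - 1875 = -1355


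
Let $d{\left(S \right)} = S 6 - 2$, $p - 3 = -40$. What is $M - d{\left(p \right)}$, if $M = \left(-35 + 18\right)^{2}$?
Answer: $513$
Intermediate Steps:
$p = -37$ ($p = 3 - 40 = -37$)
$d{\left(S \right)} = -2 + 6 S$ ($d{\left(S \right)} = 6 S - 2 = -2 + 6 S$)
$M = 289$ ($M = \left(-17\right)^{2} = 289$)
$M - d{\left(p \right)} = 289 - \left(-2 + 6 \left(-37\right)\right) = 289 - \left(-2 - 222\right) = 289 - -224 = 289 + 224 = 513$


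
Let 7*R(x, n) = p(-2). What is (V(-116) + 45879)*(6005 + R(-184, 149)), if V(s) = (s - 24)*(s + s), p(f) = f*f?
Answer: 3294134001/7 ≈ 4.7059e+8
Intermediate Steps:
p(f) = f²
R(x, n) = 4/7 (R(x, n) = (⅐)*(-2)² = (⅐)*4 = 4/7)
V(s) = 2*s*(-24 + s) (V(s) = (-24 + s)*(2*s) = 2*s*(-24 + s))
(V(-116) + 45879)*(6005 + R(-184, 149)) = (2*(-116)*(-24 - 116) + 45879)*(6005 + 4/7) = (2*(-116)*(-140) + 45879)*(42039/7) = (32480 + 45879)*(42039/7) = 78359*(42039/7) = 3294134001/7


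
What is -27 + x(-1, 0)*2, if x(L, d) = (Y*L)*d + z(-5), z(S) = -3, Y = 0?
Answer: -33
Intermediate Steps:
x(L, d) = -3 (x(L, d) = (0*L)*d - 3 = 0*d - 3 = 0 - 3 = -3)
-27 + x(-1, 0)*2 = -27 - 3*2 = -27 - 6 = -33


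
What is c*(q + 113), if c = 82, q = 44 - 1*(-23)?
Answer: 14760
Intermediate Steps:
q = 67 (q = 44 + 23 = 67)
c*(q + 113) = 82*(67 + 113) = 82*180 = 14760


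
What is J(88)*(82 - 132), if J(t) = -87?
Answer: 4350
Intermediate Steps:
J(88)*(82 - 132) = -87*(82 - 132) = -87*(-50) = 4350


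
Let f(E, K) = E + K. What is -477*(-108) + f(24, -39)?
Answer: 51501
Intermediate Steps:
-477*(-108) + f(24, -39) = -477*(-108) + (24 - 39) = 51516 - 15 = 51501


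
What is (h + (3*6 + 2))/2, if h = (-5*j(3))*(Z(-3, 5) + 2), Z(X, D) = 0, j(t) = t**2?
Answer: -35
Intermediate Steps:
h = -90 (h = (-5*3**2)*(0 + 2) = -5*9*2 = -45*2 = -90)
(h + (3*6 + 2))/2 = (-90 + (3*6 + 2))/2 = (-90 + (18 + 2))*(1/2) = (-90 + 20)*(1/2) = -70*1/2 = -35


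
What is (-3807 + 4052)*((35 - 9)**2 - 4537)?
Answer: -945945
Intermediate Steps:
(-3807 + 4052)*((35 - 9)**2 - 4537) = 245*(26**2 - 4537) = 245*(676 - 4537) = 245*(-3861) = -945945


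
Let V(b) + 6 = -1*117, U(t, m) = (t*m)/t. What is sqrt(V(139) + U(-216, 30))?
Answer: I*sqrt(93) ≈ 9.6436*I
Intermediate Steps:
U(t, m) = m (U(t, m) = (m*t)/t = m)
V(b) = -123 (V(b) = -6 - 1*117 = -6 - 117 = -123)
sqrt(V(139) + U(-216, 30)) = sqrt(-123 + 30) = sqrt(-93) = I*sqrt(93)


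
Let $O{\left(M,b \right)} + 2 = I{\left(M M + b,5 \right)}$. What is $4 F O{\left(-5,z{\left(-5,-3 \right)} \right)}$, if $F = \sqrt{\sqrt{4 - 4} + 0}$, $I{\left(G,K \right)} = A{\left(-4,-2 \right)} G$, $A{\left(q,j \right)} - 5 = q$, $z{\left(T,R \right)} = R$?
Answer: $0$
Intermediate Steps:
$A{\left(q,j \right)} = 5 + q$
$I{\left(G,K \right)} = G$ ($I{\left(G,K \right)} = \left(5 - 4\right) G = 1 G = G$)
$O{\left(M,b \right)} = -2 + b + M^{2}$ ($O{\left(M,b \right)} = -2 + \left(M M + b\right) = -2 + \left(M^{2} + b\right) = -2 + \left(b + M^{2}\right) = -2 + b + M^{2}$)
$F = 0$ ($F = \sqrt{\sqrt{0} + 0} = \sqrt{0 + 0} = \sqrt{0} = 0$)
$4 F O{\left(-5,z{\left(-5,-3 \right)} \right)} = 4 \cdot 0 \left(-2 - 3 + \left(-5\right)^{2}\right) = 0 \left(-2 - 3 + 25\right) = 0 \cdot 20 = 0$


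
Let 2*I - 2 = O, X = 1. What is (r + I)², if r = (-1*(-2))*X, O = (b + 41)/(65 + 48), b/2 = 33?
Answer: 616225/51076 ≈ 12.065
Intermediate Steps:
b = 66 (b = 2*33 = 66)
O = 107/113 (O = (66 + 41)/(65 + 48) = 107/113 ≈ 0.94690)
I = 333/226 (I = 1 + (½)*(107/113) = 1 + 107/226 = 333/226 ≈ 1.4735)
r = 2 (r = -1*(-2)*1 = 2*1 = 2)
(r + I)² = (2 + 333/226)² = (785/226)² = 616225/51076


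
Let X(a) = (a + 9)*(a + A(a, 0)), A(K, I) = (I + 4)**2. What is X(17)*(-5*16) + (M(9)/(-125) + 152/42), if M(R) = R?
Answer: -180170689/2625 ≈ -68637.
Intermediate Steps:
A(K, I) = (4 + I)**2
X(a) = (9 + a)*(16 + a) (X(a) = (a + 9)*(a + (4 + 0)**2) = (9 + a)*(a + 4**2) = (9 + a)*(a + 16) = (9 + a)*(16 + a))
X(17)*(-5*16) + (M(9)/(-125) + 152/42) = (144 + 17**2 + 25*17)*(-5*16) + (9/(-125) + 152/42) = (144 + 289 + 425)*(-80) + (9*(-1/125) + 152*(1/42)) = 858*(-80) + (-9/125 + 76/21) = -68640 + 9311/2625 = -180170689/2625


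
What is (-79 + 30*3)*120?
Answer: 1320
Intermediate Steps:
(-79 + 30*3)*120 = (-79 + 90)*120 = 11*120 = 1320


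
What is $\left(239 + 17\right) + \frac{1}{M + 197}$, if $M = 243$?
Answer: $\frac{112641}{440} \approx 256.0$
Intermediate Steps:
$\left(239 + 17\right) + \frac{1}{M + 197} = \left(239 + 17\right) + \frac{1}{243 + 197} = 256 + \frac{1}{440} = \frac{112641}{440}$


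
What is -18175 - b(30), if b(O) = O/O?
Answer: -18176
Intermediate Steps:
b(O) = 1
-18175 - b(30) = -18175 - 1*1 = -18175 - 1 = -18176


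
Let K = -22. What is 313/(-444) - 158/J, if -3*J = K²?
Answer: 14741/53724 ≈ 0.27438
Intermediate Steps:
J = -484/3 (J = -⅓*(-22)² = -⅓*484 = -484/3 ≈ -161.33)
313/(-444) - 158/J = 313/(-444) - 158/(-484/3) = 313*(-1/444) - 158*(-3/484) = -313/444 + 237/242 = 14741/53724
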